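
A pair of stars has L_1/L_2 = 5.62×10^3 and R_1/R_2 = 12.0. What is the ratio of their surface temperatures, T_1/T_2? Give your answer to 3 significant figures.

L ∝ R²T⁴ gives T ∝ (L/R²)^(1/4), so
T_1/T_2 = (5.62×10^3 / 12.0²)^(1/4) = (39.03)^(1/4) = 2.499.

2.50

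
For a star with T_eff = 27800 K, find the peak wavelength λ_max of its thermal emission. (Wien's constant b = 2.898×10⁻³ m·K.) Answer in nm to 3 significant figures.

λ_max = b/T = 2.898×10⁻³ / 27800 = 1.04×10^-7 m = 104.2 nm.

104 nm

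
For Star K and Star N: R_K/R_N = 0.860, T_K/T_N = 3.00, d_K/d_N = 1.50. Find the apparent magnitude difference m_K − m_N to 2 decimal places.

-3.56

L_K/L_N = (0.860)²(3.00)⁴ = 59.91.
F_K/F_N = (L_K/L_N)/(d_K/d_N)² = 59.91/2.250 = 26.63.
m_K − m_N = −2.5 log₁₀(26.63) = -3.56.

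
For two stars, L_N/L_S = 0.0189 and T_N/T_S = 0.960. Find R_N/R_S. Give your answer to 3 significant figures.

L ∝ R²T⁴ gives R ∝ √L / T², so
R_N/R_S = √(0.0189) / (0.960)² = 0.1375 / 0.9216 = 0.1492.

0.149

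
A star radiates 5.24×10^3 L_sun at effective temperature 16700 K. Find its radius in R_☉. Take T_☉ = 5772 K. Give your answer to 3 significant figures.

8.65 R_☉

R/R_☉ = √(L/L_☉) / (T/T_☉)² = √(5.24×10^3) / (2.893)²
       = 72.39 / 8.371 = 8.647.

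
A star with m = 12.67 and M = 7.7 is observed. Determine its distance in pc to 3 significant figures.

m − M = 5 log₁₀(d/10 pc)
12.67 − (7.7) = 4.97 = 5 log₁₀(d/10)
d = 10 × 10^(4.97/5) = 10 × 10^0.994 = 98.63 pc.

98.6 pc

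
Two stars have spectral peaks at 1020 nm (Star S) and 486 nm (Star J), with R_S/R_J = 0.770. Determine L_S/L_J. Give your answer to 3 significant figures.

Wien's law gives T ∝ 1/λ_max, so T_S/T_J = λ_J/λ_S = 486/1020 = 0.4765.
Then L ∝ R²T⁴ gives L_S/L_J = (0.770)² × (0.4765)⁴ = 0.5929 × 0.05154 = 0.03056.

0.0306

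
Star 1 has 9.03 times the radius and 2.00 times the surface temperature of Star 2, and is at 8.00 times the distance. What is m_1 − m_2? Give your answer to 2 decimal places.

L_1/L_2 = (9.03)²(2.00)⁴ = 1305.
F_1/F_2 = (L_1/L_2)/(d_1/d_2)² = 1305/64.00 = 20.39.
m_1 − m_2 = −2.5 log₁₀(20.39) = -3.27.

-3.27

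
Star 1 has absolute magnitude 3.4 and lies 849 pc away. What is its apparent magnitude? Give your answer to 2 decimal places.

m = M + 5 log₁₀(d/10 pc) = 3.4 + 5 log₁₀(849/10)
  = 3.4 + 5 × 1.929 = 3.4 + 9.64 = 13.04.

13.04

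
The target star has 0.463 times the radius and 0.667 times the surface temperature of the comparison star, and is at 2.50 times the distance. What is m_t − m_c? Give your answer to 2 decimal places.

L_t/L_c = (0.463)²(0.667)⁴ = 0.04243.
F_t/F_c = (L_t/L_c)/(d_t/d_c)² = 0.04243/6.250 = 0.006789.
m_t − m_c = −2.5 log₁₀(0.006789) = 5.42.

5.42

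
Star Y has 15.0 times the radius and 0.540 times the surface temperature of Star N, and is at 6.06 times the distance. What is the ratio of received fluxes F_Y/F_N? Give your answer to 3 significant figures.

0.521

L_Y/L_N = (R_Y/R_N)²(T_Y/T_N)⁴ = (15.0)² × (0.540)⁴ = 19.13.
F_Y/F_N = (L_Y/L_N)/(d_Y/d_N)² = 19.13 / (6.06)² = 0.5210.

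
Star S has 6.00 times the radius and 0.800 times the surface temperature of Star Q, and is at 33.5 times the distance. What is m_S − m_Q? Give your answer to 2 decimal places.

4.70

L_S/L_Q = (6.00)²(0.800)⁴ = 14.75.
F_S/F_Q = (L_S/L_Q)/(d_S/d_Q)² = 14.75/1122 = 0.01314.
m_S − m_Q = −2.5 log₁₀(0.01314) = 4.70.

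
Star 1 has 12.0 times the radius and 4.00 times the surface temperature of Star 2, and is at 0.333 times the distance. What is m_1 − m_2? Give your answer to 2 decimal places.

-13.80

L_1/L_2 = (12.0)²(4.00)⁴ = 3.686×10^4.
F_1/F_2 = (L_1/L_2)/(d_1/d_2)² = 3.686×10^4/0.1109 = 3.324×10^5.
m_1 − m_2 = −2.5 log₁₀(3.324×10^5) = -13.80.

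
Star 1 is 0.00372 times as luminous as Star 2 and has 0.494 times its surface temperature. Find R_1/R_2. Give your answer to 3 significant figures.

0.250

L ∝ R²T⁴ gives R ∝ √L / T², so
R_1/R_2 = √(0.00372) / (0.494)² = 0.06099 / 0.2440 = 0.2499.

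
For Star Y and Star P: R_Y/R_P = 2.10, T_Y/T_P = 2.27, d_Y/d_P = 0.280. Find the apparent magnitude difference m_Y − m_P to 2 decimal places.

-7.94

L_Y/L_P = (2.10)²(2.27)⁴ = 117.1.
F_Y/F_P = (L_Y/L_P)/(d_Y/d_P)² = 117.1/0.07840 = 1494.
m_Y − m_P = −2.5 log₁₀(1494) = -7.94.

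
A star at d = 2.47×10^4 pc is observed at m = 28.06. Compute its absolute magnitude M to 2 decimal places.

11.10

M = m − 5 log₁₀(d/10 pc) = 28.06 − 5 log₁₀(2.47×10^4/10)
  = 28.06 − 5 × 3.393 = 28.06 − 16.96 = 11.10.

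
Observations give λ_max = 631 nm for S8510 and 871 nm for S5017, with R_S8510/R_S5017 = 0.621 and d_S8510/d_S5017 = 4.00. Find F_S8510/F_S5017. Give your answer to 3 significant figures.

0.0875

Wien's law: T_S8510/T_S5017 = λ_S5017/λ_S8510 = 871/631 = 1.380.
L_S8510/L_S5017 = (R_S8510/R_S5017)²(T_S8510/T_S5017)⁴ = (0.621)²(1.380)⁴ = 1.400.
F_S8510/F_S5017 = (L_S8510/L_S5017)/(d_S8510/d_S5017)² = 1.400/(4.00)² = 0.08750.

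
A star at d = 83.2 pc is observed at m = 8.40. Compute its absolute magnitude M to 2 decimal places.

M = m − 5 log₁₀(d/10 pc) = 8.40 − 5 log₁₀(83.2/10)
  = 8.40 − 5 × 0.920 = 8.40 − 4.60 = 3.80.

3.80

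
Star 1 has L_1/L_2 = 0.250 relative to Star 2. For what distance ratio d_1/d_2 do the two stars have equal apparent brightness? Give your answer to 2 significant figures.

Equal flux requires L_1/d_1² = L_2/d_2², so d_1/d_2 = √(L_1/L_2)
= √(0.250) = 0.5000.

0.50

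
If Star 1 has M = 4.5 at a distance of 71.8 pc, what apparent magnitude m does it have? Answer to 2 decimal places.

m = M + 5 log₁₀(d/10 pc) = 4.5 + 5 log₁₀(71.8/10)
  = 4.5 + 5 × 0.856 = 4.5 + 4.28 = 8.78.

8.78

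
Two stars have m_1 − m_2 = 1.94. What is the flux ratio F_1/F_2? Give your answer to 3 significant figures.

F_1/F_2 = 10^(−(m_1 − m_2)/2.5) = 10^(-1.94/2.5) = 10^-0.776 = 0.1675.

0.167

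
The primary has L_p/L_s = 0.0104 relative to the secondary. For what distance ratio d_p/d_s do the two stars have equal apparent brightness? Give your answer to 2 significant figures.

0.10

Equal flux requires L_p/d_p² = L_s/d_s², so d_p/d_s = √(L_p/L_s)
= √(0.0104) = 0.1020.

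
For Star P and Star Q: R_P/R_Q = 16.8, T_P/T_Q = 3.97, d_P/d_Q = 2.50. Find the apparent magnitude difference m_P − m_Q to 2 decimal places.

L_P/L_Q = (16.8)²(3.97)⁴ = 7.011×10^4.
F_P/F_Q = (L_P/L_Q)/(d_P/d_Q)² = 7.011×10^4/6.250 = 1.122×10^4.
m_P − m_Q = −2.5 log₁₀(1.122×10^4) = -10.12.

-10.12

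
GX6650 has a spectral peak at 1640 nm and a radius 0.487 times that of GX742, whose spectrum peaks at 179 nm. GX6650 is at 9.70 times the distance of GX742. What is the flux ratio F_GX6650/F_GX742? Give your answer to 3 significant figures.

Wien's law: T_GX6650/T_GX742 = λ_GX742/λ_GX6650 = 179/1640 = 0.1091.
L_GX6650/L_GX742 = (R_GX6650/R_GX742)²(T_GX6650/T_GX742)⁴ = (0.487)²(0.1091)⁴ = 3.366×10^-5.
F_GX6650/F_GX742 = (L_GX6650/L_GX742)/(d_GX6650/d_GX742)² = 3.366×10^-5/(9.70)² = 3.577×10^-7.

3.58×10^-7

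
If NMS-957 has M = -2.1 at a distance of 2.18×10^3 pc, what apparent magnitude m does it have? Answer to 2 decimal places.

9.59

m = M + 5 log₁₀(d/10 pc) = -2.1 + 5 log₁₀(2.18×10^3/10)
  = -2.1 + 5 × 2.338 = -2.1 + 11.69 = 9.59.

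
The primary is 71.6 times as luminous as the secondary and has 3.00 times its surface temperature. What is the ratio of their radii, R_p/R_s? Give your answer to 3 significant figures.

0.940

L ∝ R²T⁴ gives R ∝ √L / T², so
R_p/R_s = √(71.6) / (3.00)² = 8.462 / 9.000 = 0.9402.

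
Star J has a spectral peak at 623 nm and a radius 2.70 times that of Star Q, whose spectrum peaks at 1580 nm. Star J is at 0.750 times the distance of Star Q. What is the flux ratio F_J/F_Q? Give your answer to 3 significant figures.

536

Wien's law: T_J/T_Q = λ_Q/λ_J = 1580/623 = 2.536.
L_J/L_Q = (R_J/R_Q)²(T_J/T_Q)⁴ = (2.70)²(2.536)⁴ = 301.6.
F_J/F_Q = (L_J/L_Q)/(d_J/d_Q)² = 301.6/(0.750)² = 536.1.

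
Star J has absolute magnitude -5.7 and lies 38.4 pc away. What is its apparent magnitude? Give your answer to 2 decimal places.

-2.78

m = M + 5 log₁₀(d/10 pc) = -5.7 + 5 log₁₀(38.4/10)
  = -5.7 + 5 × 0.584 = -5.7 + 2.92 = -2.78.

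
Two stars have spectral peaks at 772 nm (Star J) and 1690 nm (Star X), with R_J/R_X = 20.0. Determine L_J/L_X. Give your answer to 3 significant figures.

Wien's law gives T ∝ 1/λ_max, so T_J/T_X = λ_X/λ_J = 1690/772 = 2.189.
Then L ∝ R²T⁴ gives L_J/L_X = (20.0)² × (2.189)⁴ = 400.0 × 22.97 = 9186.

9.19×10^3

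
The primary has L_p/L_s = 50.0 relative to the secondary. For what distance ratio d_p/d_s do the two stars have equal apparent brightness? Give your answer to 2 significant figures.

7.1

Equal flux requires L_p/d_p² = L_s/d_s², so d_p/d_s = √(L_p/L_s)
= √(50.0) = 7.071.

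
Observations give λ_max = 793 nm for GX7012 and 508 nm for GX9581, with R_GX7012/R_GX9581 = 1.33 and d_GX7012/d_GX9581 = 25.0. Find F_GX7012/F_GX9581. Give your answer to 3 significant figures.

4.77×10^-4

Wien's law: T_GX7012/T_GX9581 = λ_GX9581/λ_GX7012 = 508/793 = 0.6406.
L_GX7012/L_GX9581 = (R_GX7012/R_GX9581)²(T_GX7012/T_GX9581)⁴ = (1.33)²(0.6406)⁴ = 0.2979.
F_GX7012/F_GX9581 = (L_GX7012/L_GX9581)/(d_GX7012/d_GX9581)² = 0.2979/(25.0)² = 4.766×10^-4.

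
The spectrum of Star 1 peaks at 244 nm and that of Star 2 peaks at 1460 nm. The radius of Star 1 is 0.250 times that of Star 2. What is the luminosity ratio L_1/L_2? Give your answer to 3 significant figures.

Wien's law gives T ∝ 1/λ_max, so T_1/T_2 = λ_2/λ_1 = 1460/244 = 5.984.
Then L ∝ R²T⁴ gives L_1/L_2 = (0.250)² × (5.984)⁴ = 0.06250 × 1282 = 80.12.

80.1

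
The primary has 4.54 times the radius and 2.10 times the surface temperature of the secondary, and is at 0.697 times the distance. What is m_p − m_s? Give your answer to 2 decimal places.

L_p/L_s = (4.54)²(2.10)⁴ = 400.9.
F_p/F_s = (L_p/L_s)/(d_p/d_s)² = 400.9/0.4858 = 825.1.
m_p − m_s = −2.5 log₁₀(825.1) = -7.29.

-7.29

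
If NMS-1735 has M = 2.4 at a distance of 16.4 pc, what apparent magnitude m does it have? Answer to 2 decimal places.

3.47

m = M + 5 log₁₀(d/10 pc) = 2.4 + 5 log₁₀(16.4/10)
  = 2.4 + 5 × 0.215 = 2.4 + 1.07 = 3.47.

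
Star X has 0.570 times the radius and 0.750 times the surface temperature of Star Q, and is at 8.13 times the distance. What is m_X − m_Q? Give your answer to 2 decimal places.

L_X/L_Q = (0.570)²(0.750)⁴ = 0.1028.
F_X/F_Q = (L_X/L_Q)/(d_X/d_Q)² = 0.1028/66.10 = 0.001555.
m_X − m_Q = −2.5 log₁₀(0.001555) = 7.02.

7.02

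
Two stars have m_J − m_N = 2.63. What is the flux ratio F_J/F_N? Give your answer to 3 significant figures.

F_J/F_N = 10^(−(m_J − m_N)/2.5) = 10^(-2.63/2.5) = 10^-1.052 = 0.08872.

0.0887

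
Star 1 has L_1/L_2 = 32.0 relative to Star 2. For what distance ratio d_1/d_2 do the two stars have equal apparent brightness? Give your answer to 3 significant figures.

5.66

Equal flux requires L_1/d_1² = L_2/d_2², so d_1/d_2 = √(L_1/L_2)
= √(32.0) = 5.657.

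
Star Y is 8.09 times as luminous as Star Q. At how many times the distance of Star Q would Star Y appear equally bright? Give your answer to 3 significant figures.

2.84

Equal flux requires L_Y/d_Y² = L_Q/d_Q², so d_Y/d_Q = √(L_Y/L_Q)
= √(8.09) = 2.844.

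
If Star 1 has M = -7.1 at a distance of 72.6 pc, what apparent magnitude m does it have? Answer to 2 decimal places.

m = M + 5 log₁₀(d/10 pc) = -7.1 + 5 log₁₀(72.6/10)
  = -7.1 + 5 × 0.861 = -7.1 + 4.30 = -2.80.

-2.80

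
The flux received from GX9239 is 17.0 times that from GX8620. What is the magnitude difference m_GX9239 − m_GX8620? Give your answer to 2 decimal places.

m_GX9239 − m_GX8620 = −2.5 log₁₀(F_GX9239/F_GX8620) = −2.5 log₁₀(17.0) = −2.5 × (1.230) = -3.076.

-3.08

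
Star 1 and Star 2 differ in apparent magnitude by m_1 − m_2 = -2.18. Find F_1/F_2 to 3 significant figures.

F_1/F_2 = 10^(−(m_1 − m_2)/2.5) = 10^(2.18/2.5) = 10^0.872 = 7.447.

7.45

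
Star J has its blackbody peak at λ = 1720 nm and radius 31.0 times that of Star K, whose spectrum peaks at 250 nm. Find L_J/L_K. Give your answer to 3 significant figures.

0.429

Wien's law gives T ∝ 1/λ_max, so T_J/T_K = λ_K/λ_J = 250/1720 = 0.1453.
Then L ∝ R²T⁴ gives L_J/L_K = (31.0)² × (0.1453)⁴ = 961.0 × 4.463×10^-4 = 0.4289.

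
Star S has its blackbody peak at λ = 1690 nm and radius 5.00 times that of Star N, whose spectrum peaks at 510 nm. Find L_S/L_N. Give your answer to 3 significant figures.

Wien's law gives T ∝ 1/λ_max, so T_S/T_N = λ_N/λ_S = 510/1690 = 0.3018.
Then L ∝ R²T⁴ gives L_S/L_N = (5.00)² × (0.3018)⁴ = 25.00 × 0.008293 = 0.2073.

0.207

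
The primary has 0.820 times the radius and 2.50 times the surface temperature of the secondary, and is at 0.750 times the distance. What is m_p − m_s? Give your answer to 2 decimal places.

L_p/L_s = (0.820)²(2.50)⁴ = 26.27.
F_p/F_s = (L_p/L_s)/(d_p/d_s)² = 26.27/0.5625 = 46.69.
m_p − m_s = −2.5 log₁₀(46.69) = -4.17.

-4.17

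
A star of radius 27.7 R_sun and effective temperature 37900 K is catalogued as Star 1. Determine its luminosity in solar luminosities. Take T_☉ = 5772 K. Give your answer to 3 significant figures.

1.43×10^6 solar luminosities

L/L_☉ = (R/R_☉)² (T/T_☉)⁴ = (27.7)² × (37900/5772)⁴
       = 767.3 × (6.566)⁴ = 767.3 × 1859 = 1.426×10^6.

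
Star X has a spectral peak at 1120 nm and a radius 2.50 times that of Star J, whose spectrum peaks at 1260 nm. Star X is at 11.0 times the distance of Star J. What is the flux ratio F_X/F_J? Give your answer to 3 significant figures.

Wien's law: T_X/T_J = λ_J/λ_X = 1260/1120 = 1.125.
L_X/L_J = (R_X/R_J)²(T_X/T_J)⁴ = (2.50)²(1.125)⁴ = 10.01.
F_X/F_J = (L_X/L_J)/(d_X/d_J)² = 10.01/(11.0)² = 0.08274.

0.0827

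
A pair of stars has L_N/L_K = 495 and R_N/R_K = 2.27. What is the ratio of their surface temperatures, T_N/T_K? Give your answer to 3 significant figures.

3.13

L ∝ R²T⁴ gives T ∝ (L/R²)^(1/4), so
T_N/T_K = (495 / 2.27²)^(1/4) = (96.06)^(1/4) = 3.131.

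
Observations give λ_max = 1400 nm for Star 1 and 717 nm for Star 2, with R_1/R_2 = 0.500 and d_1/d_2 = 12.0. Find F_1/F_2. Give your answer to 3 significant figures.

1.19×10^-4

Wien's law: T_1/T_2 = λ_2/λ_1 = 717/1400 = 0.5121.
L_1/L_2 = (R_1/R_2)²(T_1/T_2)⁴ = (0.500)²(0.5121)⁴ = 0.01720.
F_1/F_2 = (L_1/L_2)/(d_1/d_2)² = 0.01720/(12.0)² = 1.194×10^-4.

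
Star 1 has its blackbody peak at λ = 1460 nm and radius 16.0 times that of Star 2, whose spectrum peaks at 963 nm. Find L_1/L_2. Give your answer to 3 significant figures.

Wien's law gives T ∝ 1/λ_max, so T_1/T_2 = λ_2/λ_1 = 963/1460 = 0.6596.
Then L ∝ R²T⁴ gives L_1/L_2 = (16.0)² × (0.6596)⁴ = 256.0 × 0.1893 = 48.45.

48.5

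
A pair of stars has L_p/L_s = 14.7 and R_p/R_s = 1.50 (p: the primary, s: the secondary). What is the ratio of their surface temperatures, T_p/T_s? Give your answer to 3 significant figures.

1.60

L ∝ R²T⁴ gives T ∝ (L/R²)^(1/4), so
T_p/T_s = (14.7 / 1.50²)^(1/4) = (6.533)^(1/4) = 1.599.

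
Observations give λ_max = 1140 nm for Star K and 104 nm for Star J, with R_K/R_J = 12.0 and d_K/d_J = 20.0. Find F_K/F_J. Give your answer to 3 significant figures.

2.49×10^-5

Wien's law: T_K/T_J = λ_J/λ_K = 104/1140 = 0.09123.
L_K/L_J = (R_K/R_J)²(T_K/T_J)⁴ = (12.0)²(0.09123)⁴ = 0.009974.
F_K/F_J = (L_K/L_J)/(d_K/d_J)² = 0.009974/(20.0)² = 2.494×10^-5.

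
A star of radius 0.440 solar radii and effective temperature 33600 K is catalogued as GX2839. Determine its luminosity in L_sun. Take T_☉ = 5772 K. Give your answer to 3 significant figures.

222 L_sun

L/L_☉ = (R/R_☉)² (T/T_☉)⁴ = (0.440)² × (33600/5772)⁴
       = 0.1936 × (5.821)⁴ = 0.1936 × 1148 = 222.3.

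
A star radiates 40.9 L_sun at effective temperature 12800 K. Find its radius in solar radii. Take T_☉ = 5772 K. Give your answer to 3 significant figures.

R/R_☉ = √(L/L_☉) / (T/T_☉)² = √(40.9) / (2.218)²
       = 6.395 / 4.918 = 1.300.

1.30 solar radii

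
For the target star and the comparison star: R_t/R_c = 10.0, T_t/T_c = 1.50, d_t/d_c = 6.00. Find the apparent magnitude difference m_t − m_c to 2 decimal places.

L_t/L_c = (10.0)²(1.50)⁴ = 506.2.
F_t/F_c = (L_t/L_c)/(d_t/d_c)² = 506.2/36.00 = 14.06.
m_t − m_c = −2.5 log₁₀(14.06) = -2.87.

-2.87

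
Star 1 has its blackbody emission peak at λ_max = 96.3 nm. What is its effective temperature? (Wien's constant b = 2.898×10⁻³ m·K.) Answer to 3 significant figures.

T = b/λ_max = 2.898×10⁻³ / (96.3×10⁻⁹) = 3.009×10^4 K.

3.01×10^4 K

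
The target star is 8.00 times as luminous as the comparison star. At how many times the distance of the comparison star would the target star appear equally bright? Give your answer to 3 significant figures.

2.83

Equal flux requires L_t/d_t² = L_c/d_c², so d_t/d_c = √(L_t/L_c)
= √(8.00) = 2.828.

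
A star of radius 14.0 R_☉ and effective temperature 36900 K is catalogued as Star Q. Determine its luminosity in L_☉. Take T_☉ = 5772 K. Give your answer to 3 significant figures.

L/L_☉ = (R/R_☉)² (T/T_☉)⁴ = (14.0)² × (36900/5772)⁴
       = 196.0 × (6.393)⁴ = 196.0 × 1670 = 3.274×10^5.

3.27×10^5 L_☉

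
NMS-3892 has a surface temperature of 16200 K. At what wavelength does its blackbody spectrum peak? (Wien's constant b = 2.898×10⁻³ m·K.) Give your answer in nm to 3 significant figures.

λ_max = b/T = 2.898×10⁻³ / 16200 = 1.79×10^-7 m = 178.9 nm.

179 nm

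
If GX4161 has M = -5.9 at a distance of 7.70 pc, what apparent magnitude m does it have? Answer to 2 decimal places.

m = M + 5 log₁₀(d/10 pc) = -5.9 + 5 log₁₀(7.70/10)
  = -5.9 + 5 × -0.114 = -5.9 + -0.57 = -6.47.

-6.47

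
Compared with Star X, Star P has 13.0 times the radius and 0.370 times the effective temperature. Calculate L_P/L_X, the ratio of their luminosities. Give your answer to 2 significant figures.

From the Stefan–Boltzmann law, L ∝ R²T⁴, so
L_P/L_X = (R_P/R_X)² (T_P/T_X)⁴ = (13.0)² × (0.370)⁴ = 169.0 × 0.01874 = 3.167.

3.2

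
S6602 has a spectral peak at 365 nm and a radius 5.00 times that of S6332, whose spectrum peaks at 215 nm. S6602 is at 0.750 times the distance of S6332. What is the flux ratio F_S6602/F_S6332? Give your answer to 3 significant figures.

5.35

Wien's law: T_S6602/T_S6332 = λ_S6332/λ_S6602 = 215/365 = 0.5890.
L_S6602/L_S6332 = (R_S6602/R_S6332)²(T_S6602/T_S6332)⁴ = (5.00)²(0.5890)⁴ = 3.010.
F_S6602/F_S6332 = (L_S6602/L_S6332)/(d_S6602/d_S6332)² = 3.010/(0.750)² = 5.351.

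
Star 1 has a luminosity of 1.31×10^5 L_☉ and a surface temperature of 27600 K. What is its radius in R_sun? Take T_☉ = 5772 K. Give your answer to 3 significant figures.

15.8 R_sun

R/R_☉ = √(L/L_☉) / (T/T_☉)² = √(1.31×10^5) / (4.782)²
       = 361.9 / 22.86 = 15.83.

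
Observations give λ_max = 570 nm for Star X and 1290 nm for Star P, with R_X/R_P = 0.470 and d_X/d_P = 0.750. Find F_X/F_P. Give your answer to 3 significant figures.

10.3

Wien's law: T_X/T_P = λ_P/λ_X = 1290/570 = 2.263.
L_X/L_P = (R_X/R_P)²(T_X/T_P)⁴ = (0.470)²(2.263)⁴ = 5.795.
F_X/F_P = (L_X/L_P)/(d_X/d_P)² = 5.795/(0.750)² = 10.30.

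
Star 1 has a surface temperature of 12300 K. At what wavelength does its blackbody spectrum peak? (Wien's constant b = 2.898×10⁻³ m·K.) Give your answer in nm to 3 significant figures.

236 nm

λ_max = b/T = 2.898×10⁻³ / 12300 = 2.36×10^-7 m = 235.6 nm.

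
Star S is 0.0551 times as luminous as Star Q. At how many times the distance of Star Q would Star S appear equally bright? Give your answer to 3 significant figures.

Equal flux requires L_S/d_S² = L_Q/d_Q², so d_S/d_Q = √(L_S/L_Q)
= √(0.0551) = 0.2347.

0.235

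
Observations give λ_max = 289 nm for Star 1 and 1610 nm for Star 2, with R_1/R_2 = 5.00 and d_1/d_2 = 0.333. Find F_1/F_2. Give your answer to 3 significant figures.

2.17×10^5

Wien's law: T_1/T_2 = λ_2/λ_1 = 1610/289 = 5.571.
L_1/L_2 = (R_1/R_2)²(T_1/T_2)⁴ = (5.00)²(5.571)⁴ = 2.408×10^4.
F_1/F_2 = (L_1/L_2)/(d_1/d_2)² = 2.408×10^4/(0.333)² = 2.172×10^5.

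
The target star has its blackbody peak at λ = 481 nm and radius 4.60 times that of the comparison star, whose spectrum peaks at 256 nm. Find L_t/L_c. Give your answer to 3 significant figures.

1.70

Wien's law gives T ∝ 1/λ_max, so T_t/T_c = λ_c/λ_t = 256/481 = 0.5322.
Then L ∝ R²T⁴ gives L_t/L_c = (4.60)² × (0.5322)⁴ = 21.16 × 0.08024 = 1.698.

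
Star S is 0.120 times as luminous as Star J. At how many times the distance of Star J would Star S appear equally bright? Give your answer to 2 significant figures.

0.35

Equal flux requires L_S/d_S² = L_J/d_J², so d_S/d_J = √(L_S/L_J)
= √(0.120) = 0.3464.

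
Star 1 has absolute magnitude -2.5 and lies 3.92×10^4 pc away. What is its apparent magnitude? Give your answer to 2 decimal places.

15.47

m = M + 5 log₁₀(d/10 pc) = -2.5 + 5 log₁₀(3.92×10^4/10)
  = -2.5 + 5 × 3.593 = -2.5 + 17.97 = 15.47.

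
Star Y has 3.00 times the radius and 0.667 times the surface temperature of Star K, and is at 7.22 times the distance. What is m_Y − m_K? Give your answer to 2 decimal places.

L_Y/L_K = (3.00)²(0.667)⁴ = 1.781.
F_Y/F_K = (L_Y/L_K)/(d_Y/d_K)² = 1.781/52.13 = 0.03417.
m_Y − m_K = −2.5 log₁₀(0.03417) = 3.67.

3.67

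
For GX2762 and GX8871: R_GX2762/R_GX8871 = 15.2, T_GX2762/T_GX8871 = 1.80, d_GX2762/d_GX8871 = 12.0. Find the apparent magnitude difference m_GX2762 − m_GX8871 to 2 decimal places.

L_GX2762/L_GX8871 = (15.2)²(1.80)⁴ = 2425.
F_GX2762/F_GX8871 = (L_GX2762/L_GX8871)/(d_GX2762/d_GX8871)² = 2425/144.0 = 16.84.
m_GX2762 − m_GX8871 = −2.5 log₁₀(16.84) = -3.07.

-3.07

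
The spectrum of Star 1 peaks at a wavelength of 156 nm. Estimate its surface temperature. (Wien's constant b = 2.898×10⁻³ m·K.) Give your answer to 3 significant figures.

1.86×10^4 K

T = b/λ_max = 2.898×10⁻³ / (156×10⁻⁹) = 1.858×10^4 K.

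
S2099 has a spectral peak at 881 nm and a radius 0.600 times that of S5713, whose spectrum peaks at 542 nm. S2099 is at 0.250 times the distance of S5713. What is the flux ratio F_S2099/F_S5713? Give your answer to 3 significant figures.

0.825

Wien's law: T_S2099/T_S5713 = λ_S5713/λ_S2099 = 542/881 = 0.6152.
L_S2099/L_S5713 = (R_S2099/R_S5713)²(T_S2099/T_S5713)⁴ = (0.600)²(0.6152)⁴ = 0.05157.
F_S2099/F_S5713 = (L_S2099/L_S5713)/(d_S2099/d_S5713)² = 0.05157/(0.250)² = 0.8251.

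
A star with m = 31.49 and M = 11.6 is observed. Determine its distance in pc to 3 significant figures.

m − M = 5 log₁₀(d/10 pc)
31.49 − (11.6) = 19.89 = 5 log₁₀(d/10)
d = 10 × 10^(19.89/5) = 10 × 10^3.978 = 9.506×10^4 pc.

9.51×10^4 pc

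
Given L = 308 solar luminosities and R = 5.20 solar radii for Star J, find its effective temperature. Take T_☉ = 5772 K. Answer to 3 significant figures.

1.06×10^4 K

T/T_☉ = (L/L_☉)^(1/4) / (R/R_☉)^(1/2)
T = 5772 × (308)^(1/4) / √(5.20) = 5772 × 4.189 / 2.280 = 1.060×10^4 K.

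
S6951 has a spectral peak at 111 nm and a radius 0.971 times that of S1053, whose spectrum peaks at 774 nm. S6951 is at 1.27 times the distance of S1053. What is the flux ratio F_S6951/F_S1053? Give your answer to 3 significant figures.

Wien's law: T_S6951/T_S1053 = λ_S1053/λ_S6951 = 774/111 = 6.973.
L_S6951/L_S1053 = (R_S6951/R_S1053)²(T_S6951/T_S1053)⁴ = (0.971)²(6.973)⁴ = 2229.
F_S6951/F_S1053 = (L_S6951/L_S1053)/(d_S6951/d_S1053)² = 2229/(1.27)² = 1382.

1.38×10^3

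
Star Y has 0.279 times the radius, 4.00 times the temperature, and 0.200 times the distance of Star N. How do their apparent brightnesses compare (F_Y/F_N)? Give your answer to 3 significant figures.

L_Y/L_N = (R_Y/R_N)²(T_Y/T_N)⁴ = (0.279)² × (4.00)⁴ = 19.93.
F_Y/F_N = (L_Y/L_N)/(d_Y/d_N)² = 19.93 / (0.200)² = 498.2.

498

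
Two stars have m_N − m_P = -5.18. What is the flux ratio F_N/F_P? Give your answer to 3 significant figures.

118

F_N/F_P = 10^(−(m_N − m_P)/2.5) = 10^(5.18/2.5) = 10^2.072 = 118.0.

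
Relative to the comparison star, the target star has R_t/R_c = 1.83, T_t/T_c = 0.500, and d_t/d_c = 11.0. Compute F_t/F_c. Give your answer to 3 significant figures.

L_t/L_c = (R_t/R_c)²(T_t/T_c)⁴ = (1.83)² × (0.500)⁴ = 0.2093.
F_t/F_c = (L_t/L_c)/(d_t/d_c)² = 0.2093 / (11.0)² = 0.001730.

0.00173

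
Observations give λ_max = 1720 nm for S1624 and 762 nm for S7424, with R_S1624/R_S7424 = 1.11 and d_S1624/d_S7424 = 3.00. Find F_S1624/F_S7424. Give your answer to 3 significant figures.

0.00527

Wien's law: T_S1624/T_S7424 = λ_S7424/λ_S1624 = 762/1720 = 0.4430.
L_S1624/L_S7424 = (R_S1624/R_S7424)²(T_S1624/T_S7424)⁴ = (1.11)²(0.4430)⁴ = 0.04746.
F_S1624/F_S7424 = (L_S1624/L_S7424)/(d_S1624/d_S7424)² = 0.04746/(3.00)² = 0.005274.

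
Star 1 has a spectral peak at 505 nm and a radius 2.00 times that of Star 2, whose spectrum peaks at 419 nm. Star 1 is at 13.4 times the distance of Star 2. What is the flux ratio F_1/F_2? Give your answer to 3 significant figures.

0.0106

Wien's law: T_1/T_2 = λ_2/λ_1 = 419/505 = 0.8297.
L_1/L_2 = (R_1/R_2)²(T_1/T_2)⁴ = (2.00)²(0.8297)⁴ = 1.896.
F_1/F_2 = (L_1/L_2)/(d_1/d_2)² = 1.896/(13.4)² = 0.01056.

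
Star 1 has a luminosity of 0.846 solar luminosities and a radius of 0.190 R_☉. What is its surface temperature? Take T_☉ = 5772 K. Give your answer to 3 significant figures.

T/T_☉ = (L/L_☉)^(1/4) / (R/R_☉)^(1/2)
T = 5772 × (0.846)^(1/4) / √(0.190) = 5772 × 0.9591 / 0.4359 = 1.270×10^4 K.

1.27×10^4 K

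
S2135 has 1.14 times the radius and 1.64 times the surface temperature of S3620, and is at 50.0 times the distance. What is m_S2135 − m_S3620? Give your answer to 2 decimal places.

L_S2135/L_S3620 = (1.14)²(1.64)⁴ = 9.401.
F_S2135/F_S3620 = (L_S2135/L_S3620)/(d_S2135/d_S3620)² = 9.401/2500 = 0.003760.
m_S2135 − m_S3620 = −2.5 log₁₀(0.003760) = 6.06.

6.06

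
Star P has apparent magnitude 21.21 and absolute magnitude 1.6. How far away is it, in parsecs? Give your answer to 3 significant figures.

8.36×10^4 pc

m − M = 5 log₁₀(d/10 pc)
21.21 − (1.6) = 19.61 = 5 log₁₀(d/10)
d = 10 × 10^(19.61/5) = 10 × 10^3.922 = 8.356×10^4 pc.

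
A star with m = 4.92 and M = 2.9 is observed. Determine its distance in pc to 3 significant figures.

m − M = 5 log₁₀(d/10 pc)
4.92 − (2.9) = 2.02 = 5 log₁₀(d/10)
d = 10 × 10^(2.02/5) = 10 × 10^0.404 = 25.35 pc.

25.4 pc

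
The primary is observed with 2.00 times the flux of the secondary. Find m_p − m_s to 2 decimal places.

m_p − m_s = −2.5 log₁₀(F_p/F_s) = −2.5 log₁₀(2.00) = −2.5 × (0.301) = -0.753.

-0.75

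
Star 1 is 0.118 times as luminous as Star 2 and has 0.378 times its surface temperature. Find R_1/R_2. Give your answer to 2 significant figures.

2.4

L ∝ R²T⁴ gives R ∝ √L / T², so
R_1/R_2 = √(0.118) / (0.378)² = 0.3435 / 0.1429 = 2.404.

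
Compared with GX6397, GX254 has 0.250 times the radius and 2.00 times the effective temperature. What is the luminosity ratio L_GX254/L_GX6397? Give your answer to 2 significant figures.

From the Stefan–Boltzmann law, L ∝ R²T⁴, so
L_GX254/L_GX6397 = (R_GX254/R_GX6397)² (T_GX254/T_GX6397)⁴ = (0.250)² × (2.00)⁴ = 0.06250 × 16.00 = 1.000.

1.0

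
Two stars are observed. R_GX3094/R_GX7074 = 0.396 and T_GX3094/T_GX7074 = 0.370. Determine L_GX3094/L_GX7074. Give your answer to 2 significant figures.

From the Stefan–Boltzmann law, L ∝ R²T⁴, so
L_GX3094/L_GX7074 = (R_GX3094/R_GX7074)² (T_GX3094/T_GX7074)⁴ = (0.396)² × (0.370)⁴ = 0.1568 × 0.01874 = 0.002939.

0.0029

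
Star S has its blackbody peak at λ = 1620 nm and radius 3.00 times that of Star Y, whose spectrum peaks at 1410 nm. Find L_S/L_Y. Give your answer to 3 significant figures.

Wien's law gives T ∝ 1/λ_max, so T_S/T_Y = λ_Y/λ_S = 1410/1620 = 0.8704.
Then L ∝ R²T⁴ gives L_S/L_Y = (3.00)² × (0.8704)⁴ = 9.000 × 0.5739 = 5.165.

5.16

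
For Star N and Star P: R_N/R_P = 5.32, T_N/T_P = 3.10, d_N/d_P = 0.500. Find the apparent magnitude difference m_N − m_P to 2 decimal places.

L_N/L_P = (5.32)²(3.10)⁴ = 2614.
F_N/F_P = (L_N/L_P)/(d_N/d_P)² = 2614/0.2500 = 1.046×10^4.
m_N − m_P = −2.5 log₁₀(1.046×10^4) = -10.05.

-10.05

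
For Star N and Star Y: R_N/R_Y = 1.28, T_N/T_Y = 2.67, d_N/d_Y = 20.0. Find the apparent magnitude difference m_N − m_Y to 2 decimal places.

1.70

L_N/L_Y = (1.28)²(2.67)⁴ = 83.27.
F_N/F_Y = (L_N/L_Y)/(d_N/d_Y)² = 83.27/400.0 = 0.2082.
m_N − m_Y = −2.5 log₁₀(0.2082) = 1.70.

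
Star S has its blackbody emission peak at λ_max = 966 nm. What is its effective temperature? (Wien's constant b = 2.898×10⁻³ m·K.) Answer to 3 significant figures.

3.00×10^3 K

T = b/λ_max = 2.898×10⁻³ / (966×10⁻⁹) = 3000 K.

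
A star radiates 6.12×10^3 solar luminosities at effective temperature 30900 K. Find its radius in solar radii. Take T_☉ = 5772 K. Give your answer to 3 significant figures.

R/R_☉ = √(L/L_☉) / (T/T_☉)² = √(6.12×10^3) / (5.353)²
       = 78.23 / 28.66 = 2.730.

2.73 solar radii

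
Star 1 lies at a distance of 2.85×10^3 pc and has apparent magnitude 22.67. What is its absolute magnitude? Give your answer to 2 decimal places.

M = m − 5 log₁₀(d/10 pc) = 22.67 − 5 log₁₀(2.85×10^3/10)
  = 22.67 − 5 × 2.455 = 22.67 − 12.27 = 10.40.

10.40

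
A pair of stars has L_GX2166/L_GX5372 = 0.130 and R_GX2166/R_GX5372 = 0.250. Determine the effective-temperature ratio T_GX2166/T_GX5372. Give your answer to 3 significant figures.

1.20

L ∝ R²T⁴ gives T ∝ (L/R²)^(1/4), so
T_GX2166/T_GX5372 = (0.130 / 0.250²)^(1/4) = (2.080)^(1/4) = 1.201.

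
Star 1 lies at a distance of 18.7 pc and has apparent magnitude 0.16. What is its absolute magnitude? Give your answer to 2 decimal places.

M = m − 5 log₁₀(d/10 pc) = 0.16 − 5 log₁₀(18.7/10)
  = 0.16 − 5 × 0.272 = 0.16 − 1.36 = -1.20.

-1.20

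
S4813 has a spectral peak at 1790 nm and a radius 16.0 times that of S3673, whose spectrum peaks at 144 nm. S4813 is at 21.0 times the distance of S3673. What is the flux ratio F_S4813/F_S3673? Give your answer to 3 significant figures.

Wien's law: T_S4813/T_S3673 = λ_S3673/λ_S4813 = 144/1790 = 0.08045.
L_S4813/L_S3673 = (R_S4813/R_S3673)²(T_S4813/T_S3673)⁴ = (16.0)²(0.08045)⁴ = 0.01072.
F_S4813/F_S3673 = (L_S4813/L_S3673)/(d_S4813/d_S3673)² = 0.01072/(21.0)² = 2.431×10^-5.

2.43×10^-5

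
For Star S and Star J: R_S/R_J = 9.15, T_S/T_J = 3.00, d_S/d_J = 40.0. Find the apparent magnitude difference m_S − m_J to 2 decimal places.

-1.57

L_S/L_J = (9.15)²(3.00)⁴ = 6782.
F_S/F_J = (L_S/L_J)/(d_S/d_J)² = 6782/1600 = 4.238.
m_S − m_J = −2.5 log₁₀(4.238) = -1.57.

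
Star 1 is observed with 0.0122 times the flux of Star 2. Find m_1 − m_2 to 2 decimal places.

4.78

m_1 − m_2 = −2.5 log₁₀(F_1/F_2) = −2.5 log₁₀(0.0122) = −2.5 × (-1.914) = 4.784.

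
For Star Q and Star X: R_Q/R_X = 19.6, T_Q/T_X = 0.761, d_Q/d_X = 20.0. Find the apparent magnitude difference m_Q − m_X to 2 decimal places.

L_Q/L_X = (19.6)²(0.761)⁴ = 128.8.
F_Q/F_X = (L_Q/L_X)/(d_Q/d_X)² = 128.8/400.0 = 0.3221.
m_Q − m_X = −2.5 log₁₀(0.3221) = 1.23.

1.23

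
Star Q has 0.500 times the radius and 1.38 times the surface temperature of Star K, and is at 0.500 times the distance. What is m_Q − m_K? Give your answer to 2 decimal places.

-1.40

L_Q/L_K = (0.500)²(1.38)⁴ = 0.9067.
F_Q/F_K = (L_Q/L_K)/(d_Q/d_K)² = 0.9067/0.2500 = 3.627.
m_Q − m_K = −2.5 log₁₀(3.627) = -1.40.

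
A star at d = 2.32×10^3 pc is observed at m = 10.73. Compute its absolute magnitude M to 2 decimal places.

-1.10

M = m − 5 log₁₀(d/10 pc) = 10.73 − 5 log₁₀(2.32×10^3/10)
  = 10.73 − 5 × 2.365 = 10.73 − 11.83 = -1.10.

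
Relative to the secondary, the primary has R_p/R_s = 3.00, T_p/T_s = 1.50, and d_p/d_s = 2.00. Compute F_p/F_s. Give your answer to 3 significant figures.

L_p/L_s = (R_p/R_s)²(T_p/T_s)⁴ = (3.00)² × (1.50)⁴ = 45.56.
F_p/F_s = (L_p/L_s)/(d_p/d_s)² = 45.56 / (2.00)² = 11.39.

11.4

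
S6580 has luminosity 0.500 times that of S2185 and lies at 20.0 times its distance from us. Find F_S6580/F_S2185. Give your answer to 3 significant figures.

F = L/(4πd²), so F_S6580/F_S2185 = (L_S6580/L_S2185) / (d_S6580/d_S2185)²
= 0.500 / (20.0)² = 0.500 / 400.0 = 0.001250.

0.00125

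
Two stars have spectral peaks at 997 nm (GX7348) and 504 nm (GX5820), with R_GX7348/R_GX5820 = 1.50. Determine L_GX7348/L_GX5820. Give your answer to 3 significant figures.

0.147

Wien's law gives T ∝ 1/λ_max, so T_GX7348/T_GX5820 = λ_GX5820/λ_GX7348 = 504/997 = 0.5055.
Then L ∝ R²T⁴ gives L_GX7348/L_GX5820 = (1.50)² × (0.5055)⁴ = 2.250 × 0.06530 = 0.1469.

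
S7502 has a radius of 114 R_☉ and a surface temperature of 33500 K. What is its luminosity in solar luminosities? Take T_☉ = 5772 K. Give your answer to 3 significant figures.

1.47×10^7 solar luminosities

L/L_☉ = (R/R_☉)² (T/T_☉)⁴ = (114)² × (33500/5772)⁴
       = 1.300×10^4 × (5.804)⁴ = 1.300×10^4 × 1135 = 1.475×10^7.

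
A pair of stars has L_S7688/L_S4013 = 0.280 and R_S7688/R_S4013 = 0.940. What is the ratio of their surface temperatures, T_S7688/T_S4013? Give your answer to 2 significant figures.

0.75

L ∝ R²T⁴ gives T ∝ (L/R²)^(1/4), so
T_S7688/T_S4013 = (0.280 / 0.940²)^(1/4) = (0.3169)^(1/4) = 0.7503.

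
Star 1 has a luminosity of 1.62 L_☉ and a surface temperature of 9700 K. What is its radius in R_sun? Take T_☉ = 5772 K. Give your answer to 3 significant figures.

R/R_☉ = √(L/L_☉) / (T/T_☉)² = √(1.62) / (1.681)²
       = 1.273 / 2.824 = 0.4507.

0.451 R_sun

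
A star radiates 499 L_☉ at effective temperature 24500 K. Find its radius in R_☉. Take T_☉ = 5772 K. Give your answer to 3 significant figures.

R/R_☉ = √(L/L_☉) / (T/T_☉)² = √(499) / (4.245)²
       = 22.34 / 18.02 = 1.240.

1.24 R_☉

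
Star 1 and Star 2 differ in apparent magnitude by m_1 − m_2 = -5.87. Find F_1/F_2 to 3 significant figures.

F_1/F_2 = 10^(−(m_1 − m_2)/2.5) = 10^(5.87/2.5) = 10^2.348 = 222.8.

223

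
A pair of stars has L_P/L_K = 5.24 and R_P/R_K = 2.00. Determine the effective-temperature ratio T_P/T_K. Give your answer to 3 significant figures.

1.07

L ∝ R²T⁴ gives T ∝ (L/R²)^(1/4), so
T_P/T_K = (5.24 / 2.00²)^(1/4) = (1.310)^(1/4) = 1.070.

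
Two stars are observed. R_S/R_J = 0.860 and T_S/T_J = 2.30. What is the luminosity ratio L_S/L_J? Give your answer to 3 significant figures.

From the Stefan–Boltzmann law, L ∝ R²T⁴, so
L_S/L_J = (R_S/R_J)² (T_S/T_J)⁴ = (0.860)² × (2.30)⁴ = 0.7396 × 27.98 = 20.70.

20.7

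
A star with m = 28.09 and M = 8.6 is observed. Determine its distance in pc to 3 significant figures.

m − M = 5 log₁₀(d/10 pc)
28.09 − (8.6) = 19.49 = 5 log₁₀(d/10)
d = 10 × 10^(19.49/5) = 10 × 10^3.898 = 7.907×10^4 pc.

7.91×10^4 pc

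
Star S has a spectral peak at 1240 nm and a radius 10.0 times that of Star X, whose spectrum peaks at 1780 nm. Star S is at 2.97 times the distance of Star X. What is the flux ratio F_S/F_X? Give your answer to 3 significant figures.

48.1

Wien's law: T_S/T_X = λ_X/λ_S = 1780/1240 = 1.435.
L_S/L_X = (R_S/R_X)²(T_S/T_X)⁴ = (10.0)²(1.435)⁴ = 424.6.
F_S/F_X = (L_S/L_X)/(d_S/d_X)² = 424.6/(2.97)² = 48.14.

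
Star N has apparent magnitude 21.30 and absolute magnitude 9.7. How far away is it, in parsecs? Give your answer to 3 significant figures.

2.09×10^3 pc

m − M = 5 log₁₀(d/10 pc)
21.30 − (9.7) = 11.60 = 5 log₁₀(d/10)
d = 10 × 10^(11.60/5) = 10 × 10^2.320 = 2089 pc.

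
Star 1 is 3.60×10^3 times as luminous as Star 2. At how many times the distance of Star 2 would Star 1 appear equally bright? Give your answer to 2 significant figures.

60

Equal flux requires L_1/d_1² = L_2/d_2², so d_1/d_2 = √(L_1/L_2)
= √(3.60×10^3) = 60.00.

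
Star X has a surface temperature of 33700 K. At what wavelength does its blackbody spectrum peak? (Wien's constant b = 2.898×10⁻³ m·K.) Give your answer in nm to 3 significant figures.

λ_max = b/T = 2.898×10⁻³ / 33700 = 8.60×10^-8 m = 85.99 nm.

86.0 nm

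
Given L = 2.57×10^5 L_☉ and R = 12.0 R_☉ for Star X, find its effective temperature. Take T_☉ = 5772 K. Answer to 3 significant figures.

T/T_☉ = (L/L_☉)^(1/4) / (R/R_☉)^(1/2)
T = 5772 × (2.57×10^5)^(1/4) / √(12.0) = 5772 × 22.52 / 3.464 = 3.752×10^4 K.

3.75×10^4 K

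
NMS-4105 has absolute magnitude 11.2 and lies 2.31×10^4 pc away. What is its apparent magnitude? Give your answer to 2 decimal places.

m = M + 5 log₁₀(d/10 pc) = 11.2 + 5 log₁₀(2.31×10^4/10)
  = 11.2 + 5 × 3.364 = 11.2 + 16.82 = 28.02.

28.02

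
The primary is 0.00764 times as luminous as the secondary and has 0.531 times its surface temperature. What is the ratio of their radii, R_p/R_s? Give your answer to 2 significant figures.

0.31

L ∝ R²T⁴ gives R ∝ √L / T², so
R_p/R_s = √(0.00764) / (0.531)² = 0.08741 / 0.2820 = 0.3100.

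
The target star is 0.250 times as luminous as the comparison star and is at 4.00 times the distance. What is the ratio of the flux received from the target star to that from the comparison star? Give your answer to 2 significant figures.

F = L/(4πd²), so F_t/F_c = (L_t/L_c) / (d_t/d_c)²
= 0.250 / (4.00)² = 0.250 / 16.00 = 0.01562.

0.016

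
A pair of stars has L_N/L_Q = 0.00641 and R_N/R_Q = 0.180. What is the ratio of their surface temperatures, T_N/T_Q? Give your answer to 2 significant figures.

0.67

L ∝ R²T⁴ gives T ∝ (L/R²)^(1/4), so
T_N/T_Q = (0.00641 / 0.180²)^(1/4) = (0.1978)^(1/4) = 0.6669.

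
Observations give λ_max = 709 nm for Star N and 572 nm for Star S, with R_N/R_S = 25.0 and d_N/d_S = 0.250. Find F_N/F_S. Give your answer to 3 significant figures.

Wien's law: T_N/T_S = λ_S/λ_N = 572/709 = 0.8068.
L_N/L_S = (R_N/R_S)²(T_N/T_S)⁴ = (25.0)²(0.8068)⁴ = 264.8.
F_N/F_S = (L_N/L_S)/(d_N/d_S)² = 264.8/(0.250)² = 4236.

4.24×10^3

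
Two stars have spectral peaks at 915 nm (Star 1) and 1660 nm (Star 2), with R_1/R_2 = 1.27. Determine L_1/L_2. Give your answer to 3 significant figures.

Wien's law gives T ∝ 1/λ_max, so T_1/T_2 = λ_2/λ_1 = 1660/915 = 1.814.
Then L ∝ R²T⁴ gives L_1/L_2 = (1.27)² × (1.814)⁴ = 1.613 × 10.83 = 17.47.

17.5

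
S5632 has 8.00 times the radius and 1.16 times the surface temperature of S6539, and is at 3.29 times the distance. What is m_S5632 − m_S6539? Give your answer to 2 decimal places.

L_S5632/L_S6539 = (8.00)²(1.16)⁴ = 115.9.
F_S5632/F_S6539 = (L_S5632/L_S6539)/(d_S5632/d_S6539)² = 115.9/10.82 = 10.71.
m_S5632 − m_S6539 = −2.5 log₁₀(10.71) = -2.57.

-2.57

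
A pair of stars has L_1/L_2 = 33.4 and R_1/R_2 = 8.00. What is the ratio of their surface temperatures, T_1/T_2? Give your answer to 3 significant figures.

0.850

L ∝ R²T⁴ gives T ∝ (L/R²)^(1/4), so
T_1/T_2 = (33.4 / 8.00²)^(1/4) = (0.5219)^(1/4) = 0.8499.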